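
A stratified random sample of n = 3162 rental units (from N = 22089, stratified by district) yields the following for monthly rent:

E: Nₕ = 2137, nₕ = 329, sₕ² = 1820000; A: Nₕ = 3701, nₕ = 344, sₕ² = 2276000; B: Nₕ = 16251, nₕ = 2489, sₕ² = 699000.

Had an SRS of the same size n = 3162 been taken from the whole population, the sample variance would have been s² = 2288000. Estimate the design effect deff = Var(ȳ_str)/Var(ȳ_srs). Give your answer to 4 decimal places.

Var(ȳ_str) = Σ Wₕ²(1−fₕ)sₕ²/nₕ with Wₕ = Nₕ/22089:
  E: (2137/22089)²·(1−329/2137)·1820000/329 = 43.805267
  A: (3701/22089)²·(1−344/3701)·2276000/344 = 168.47371
  B: (16251/22089)²·(1−2489/16251)·699000/2489 = 128.72468
  → Var(ȳ_str) = 341.00366.
Var(ȳ_srs) = (1 − 3162/22089)·2288000/3162 = 620.01169.
deff = 341.00366 / 620.01169 = 0.5500.

0.5500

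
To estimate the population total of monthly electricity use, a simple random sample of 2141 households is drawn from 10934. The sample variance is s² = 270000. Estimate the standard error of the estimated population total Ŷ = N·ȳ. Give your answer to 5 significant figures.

Var(Ŷ) = N²·Var(ȳ) = N²·(1 − n/N)·s²/n.
f = 2141/10934 = 0.19581123; Var(ȳ) = 0.80418877·270000/2141 = 101.41568.
Var(Ŷ) = 10934² · 101.41568 = 1.2124483 × 10^10.
SE(Ŷ) = √(1.2124483 × 10^10) = 110110.

110110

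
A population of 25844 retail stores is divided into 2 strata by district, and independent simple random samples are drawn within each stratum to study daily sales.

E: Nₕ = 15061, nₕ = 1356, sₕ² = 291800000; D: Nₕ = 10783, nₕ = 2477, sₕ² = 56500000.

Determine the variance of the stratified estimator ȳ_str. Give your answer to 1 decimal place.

Var(ȳ_str) = Σₕ Wₕ²(1 − fₕ)sₕ²/nₕ with Wₕ = Nₕ/N, N = 25844.
E: Wₕ = 0.58276583; term = 0.58276583²·(1 − 0.09003386)·291800000/1356 = 66502.655.
D: Wₕ = 0.41723417; term = 0.41723417²·(1 − 0.22971344)·56500000/2477 = 3058.6833.
Sum = 69561.338.

69561.3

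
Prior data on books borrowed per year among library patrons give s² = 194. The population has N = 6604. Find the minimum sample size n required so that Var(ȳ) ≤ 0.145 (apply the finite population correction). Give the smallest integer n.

Without fpc, n₀ = s²/D = 194/0.145 = 1337.9310.
With fpc, (1 − n/N)·s²/n ≤ D requires n ≥ n₀/(1 + n₀/N) = 1337.9310/(1 + 1337.9310/6604) = 1112.5375.
Rounding up, n = 1113.

1113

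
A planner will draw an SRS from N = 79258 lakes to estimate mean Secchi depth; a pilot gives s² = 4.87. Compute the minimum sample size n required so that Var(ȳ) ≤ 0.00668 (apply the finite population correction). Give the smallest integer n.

723

Without fpc, n₀ = s²/D = 4.87/0.00668 = 729.0419.
With fpc, (1 − n/N)·s²/n ≤ D requires n ≥ n₀/(1 + n₀/N) = 729.0419/(1 + 729.0419/79258) = 722.3970.
Rounding up, n = 723.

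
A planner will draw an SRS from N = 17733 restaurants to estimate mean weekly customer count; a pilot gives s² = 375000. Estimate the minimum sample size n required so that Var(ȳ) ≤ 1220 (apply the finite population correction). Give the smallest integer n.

Without fpc, n₀ = s²/D = 375000/1220 = 307.3770.
With fpc, (1 − n/N)·s²/n ≤ D requires n ≥ n₀/(1 + n₀/N) = 307.3770/(1 + 307.3770/17733) = 302.1398.
Rounding up, n = 303.

303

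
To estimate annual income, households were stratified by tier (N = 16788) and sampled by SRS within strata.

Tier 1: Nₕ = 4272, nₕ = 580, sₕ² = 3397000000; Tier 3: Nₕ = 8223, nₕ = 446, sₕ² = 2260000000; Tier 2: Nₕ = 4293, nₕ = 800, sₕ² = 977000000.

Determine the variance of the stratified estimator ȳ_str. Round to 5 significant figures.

Var(ȳ_str) = Σₕ Wₕ²(1 − fₕ)sₕ²/nₕ with Wₕ = Nₕ/N, N = 16788.
Tier 1: Wₕ = 0.25446748; term = 0.25446748²·(1 − 0.13576779)·3397000000/580 = 327764.99.
Tier 3: Wₕ = 0.48981415; term = 0.48981415²·(1 − 0.05423811)·2260000000/446 = 1.1497887 × 10^6.
Tier 2: Wₕ = 0.25571837; term = 0.25571837²·(1 − 0.18634987)·977000000/800 = 64977.969.
Sum = 1.5425317 × 10^6.

1.5425 × 10^6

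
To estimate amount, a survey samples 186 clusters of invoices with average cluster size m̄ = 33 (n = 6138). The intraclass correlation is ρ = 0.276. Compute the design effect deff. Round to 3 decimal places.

9.832

deff = 1 + (33 − 1)·0.276 = 1 + 8.832 = 9.832.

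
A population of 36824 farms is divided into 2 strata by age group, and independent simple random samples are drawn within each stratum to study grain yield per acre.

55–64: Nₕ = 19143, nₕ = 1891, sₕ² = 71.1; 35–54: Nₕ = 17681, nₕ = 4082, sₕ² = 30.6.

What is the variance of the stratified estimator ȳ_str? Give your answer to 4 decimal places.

Var(ȳ_str) = Σₕ Wₕ²(1 − fₕ)sₕ²/nₕ with Wₕ = Nₕ/N, N = 36824.
55–64: Wₕ = 0.51985118; term = 0.51985118²·(1 − 0.09878284)·71.1/1891 = 0.0091572611.
35–54: Wₕ = 0.48014882; term = 0.48014882²·(1 − 0.23086929)·30.6/4082 = 0.0013292305.
Sum = 0.010486492.

0.0105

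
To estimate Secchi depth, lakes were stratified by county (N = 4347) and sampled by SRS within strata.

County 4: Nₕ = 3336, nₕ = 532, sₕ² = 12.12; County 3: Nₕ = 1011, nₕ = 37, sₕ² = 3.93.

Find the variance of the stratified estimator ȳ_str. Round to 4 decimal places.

Var(ȳ_str) = Σₕ Wₕ²(1 − fₕ)sₕ²/nₕ with Wₕ = Nₕ/N, N = 4347.
County 4: Wₕ = 0.76742581; term = 0.76742581²·(1 − 0.15947242)·12.12/532 = 0.011277576.
County 3: Wₕ = 0.23257419; term = 0.23257419²·(1 − 0.03659743)·3.93/37 = 0.0055350514.
Sum = 0.016812627.

0.0168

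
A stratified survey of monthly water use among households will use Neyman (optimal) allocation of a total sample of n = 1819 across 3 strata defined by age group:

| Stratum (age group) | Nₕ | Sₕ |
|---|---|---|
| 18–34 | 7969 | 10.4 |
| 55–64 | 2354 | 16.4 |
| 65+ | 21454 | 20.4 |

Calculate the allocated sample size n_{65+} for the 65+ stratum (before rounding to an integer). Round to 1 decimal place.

1423.8

Neyman allocation: nₕ = n·NₕSₕ / Σⱼ NⱼSⱼ.
Σ NⱼSⱼ = 7969·10.4 + 2354·16.4 + 21454·20.4 = 559144.8.
n_{65+} = 1819·21454·20.4 / 559144.8 = 1423.8.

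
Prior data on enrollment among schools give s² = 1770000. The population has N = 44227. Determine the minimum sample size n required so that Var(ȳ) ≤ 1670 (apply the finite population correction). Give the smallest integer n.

1036

Without fpc, n₀ = s²/D = 1770000/1670 = 1059.8802.
With fpc, (1 − n/N)·s²/n ≤ D requires n ≥ n₀/(1 + n₀/N) = 1059.8802/(1 + 1059.8802/44227) = 1035.0751.
Rounding up, n = 1036.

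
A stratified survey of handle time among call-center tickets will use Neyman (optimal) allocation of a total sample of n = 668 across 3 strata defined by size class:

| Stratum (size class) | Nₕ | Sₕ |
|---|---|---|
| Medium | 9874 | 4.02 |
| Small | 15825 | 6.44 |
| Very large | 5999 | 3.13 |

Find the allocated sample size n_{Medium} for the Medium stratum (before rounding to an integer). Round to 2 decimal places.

165.32

Neyman allocation: nₕ = n·NₕSₕ / Σⱼ NⱼSⱼ.
Σ NⱼSⱼ = 9874·4.02 + 15825·6.44 + 5999·3.13 = 160383.35.
n_{Medium} = 668·9874·4.02 / 160383.35 = 165.32.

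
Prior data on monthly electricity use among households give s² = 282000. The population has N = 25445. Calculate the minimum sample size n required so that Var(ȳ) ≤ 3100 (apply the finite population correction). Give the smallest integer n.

Without fpc, n₀ = s²/D = 282000/3100 = 90.9677.
With fpc, (1 − n/N)·s²/n ≤ D requires n ≥ n₀/(1 + n₀/N) = 90.9677/(1 + 90.9677/25445) = 90.6436.
Rounding up, n = 91.

91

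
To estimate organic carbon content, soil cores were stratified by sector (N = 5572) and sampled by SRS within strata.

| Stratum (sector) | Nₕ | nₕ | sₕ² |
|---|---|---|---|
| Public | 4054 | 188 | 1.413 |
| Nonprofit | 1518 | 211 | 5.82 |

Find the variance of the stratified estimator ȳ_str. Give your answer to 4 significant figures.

0.005557

Var(ȳ_str) = Σₕ Wₕ²(1 − fₕ)sₕ²/nₕ with Wₕ = Nₕ/N, N = 5572.
Public: Wₕ = 0.72756640; term = 0.72756640²·(1 − 0.04637395)·1.413/188 = 0.0037940905.
Nonprofit: Wₕ = 0.27243360; term = 0.27243360²·(1 − 0.13899868)·5.82/211 = 0.0017626483.
Sum = 0.0055567388.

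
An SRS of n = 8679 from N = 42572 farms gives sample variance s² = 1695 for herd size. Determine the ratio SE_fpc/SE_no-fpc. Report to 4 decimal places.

f = n/N = 8679/42572 = 0.20386639.
SE_no-fpc = √(s²/n) = 0.44192646; SE_fpc = √((1−f)s²/n) = 0.39431472.
Ratio = √(1−f) = 0.89226319.

0.8923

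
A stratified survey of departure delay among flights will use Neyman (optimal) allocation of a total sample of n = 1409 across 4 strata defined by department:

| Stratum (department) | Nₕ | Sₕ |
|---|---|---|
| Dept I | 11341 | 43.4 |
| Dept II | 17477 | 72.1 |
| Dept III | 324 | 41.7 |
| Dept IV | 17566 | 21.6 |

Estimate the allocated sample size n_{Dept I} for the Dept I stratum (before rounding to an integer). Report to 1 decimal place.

323.3

Neyman allocation: nₕ = n·NₕSₕ / Σⱼ NⱼSⱼ.
Σ NⱼSⱼ = 11341·43.4 + 17477·72.1 + 324·41.7 + 17566·21.6 = 2.1452275 × 10^6.
n_{Dept I} = 1409·11341·43.4 / (2.1452275 × 10^6) = 323.3.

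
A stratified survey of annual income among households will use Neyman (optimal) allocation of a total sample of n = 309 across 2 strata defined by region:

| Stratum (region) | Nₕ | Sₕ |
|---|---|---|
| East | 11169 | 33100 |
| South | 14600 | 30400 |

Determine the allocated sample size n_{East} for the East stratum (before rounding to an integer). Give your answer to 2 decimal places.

140.42

Neyman allocation: nₕ = n·NₕSₕ / Σⱼ NⱼSⱼ.
Σ NⱼSⱼ = 11169·33100 + 14600·30400 = 8.135339 × 10^8.
n_{East} = 309·11169·33100 / (8.135339 × 10^8) = 140.42.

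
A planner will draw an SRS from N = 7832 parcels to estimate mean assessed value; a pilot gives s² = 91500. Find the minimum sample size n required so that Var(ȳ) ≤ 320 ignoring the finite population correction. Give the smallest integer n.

Without fpc, n₀ = s²/D = 91500/320 = 285.9375.
Rounding up, n = 286.

286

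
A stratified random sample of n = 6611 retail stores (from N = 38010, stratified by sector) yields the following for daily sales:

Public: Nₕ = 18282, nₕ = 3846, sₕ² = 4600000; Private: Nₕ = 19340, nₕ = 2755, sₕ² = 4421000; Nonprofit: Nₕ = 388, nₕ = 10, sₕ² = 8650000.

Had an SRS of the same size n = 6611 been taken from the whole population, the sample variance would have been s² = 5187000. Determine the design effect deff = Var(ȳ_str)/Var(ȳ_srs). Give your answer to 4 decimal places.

1.0223

Var(ȳ_str) = Σ Wₕ²(1−fₕ)sₕ²/nₕ with Wₕ = Nₕ/38010:
  Public: (18282/38010)²·(1−3846/18282)·4600000/3846 = 218.48589
  Private: (19340/38010)²·(1−2755/19340)·4421000/2755 = 356.26661
  Nonprofit: (388/38010)²·(1−10/388)·8650000/10 = 87.809983
  → Var(ȳ_str) = 662.56248.
Var(ȳ_srs) = (1 − 6611/38010)·5187000/6611 = 648.13733.
deff = 662.56248 / 648.13733 = 1.0223.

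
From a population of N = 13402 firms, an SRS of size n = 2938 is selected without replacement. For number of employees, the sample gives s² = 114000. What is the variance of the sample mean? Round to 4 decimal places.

Under SRS without replacement, Var(ȳ) = (1 − f)·s²/n with f = n/N = 2938/13402 = 0.21922101.
Var(ȳ) = (1 − 0.21922101)·114000/2938 = 0.78077899·38.801906 = 30.295713.

30.2957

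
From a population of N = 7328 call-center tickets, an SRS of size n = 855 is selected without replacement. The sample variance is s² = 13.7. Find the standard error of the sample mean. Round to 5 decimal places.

0.11897

Under SRS without replacement, Var(ȳ) = (1 − f)·s²/n with f = n/N = 855/7328 = 0.11667576.
Var(ȳ) = (1 − 0.11667576)·13.7/855 = 0.88332424·0.016023392 = 0.01415385.
SE(ȳ) = √(0.01415385) = 0.11897.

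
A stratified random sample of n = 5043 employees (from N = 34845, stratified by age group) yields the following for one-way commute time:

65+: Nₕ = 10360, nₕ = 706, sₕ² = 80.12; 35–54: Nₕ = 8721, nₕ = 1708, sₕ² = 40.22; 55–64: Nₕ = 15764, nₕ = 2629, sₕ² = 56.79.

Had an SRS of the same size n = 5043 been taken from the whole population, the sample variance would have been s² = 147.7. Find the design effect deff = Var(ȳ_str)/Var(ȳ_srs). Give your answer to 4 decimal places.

0.5676

Var(ȳ_str) = Σ Wₕ²(1−fₕ)sₕ²/nₕ with Wₕ = Nₕ/34845:
  65+: (10360/34845)²·(1−706/10360)·80.12/706 = 0.0093480785
  35–54: (8721/34845)²·(1−1708/8721)·40.22/1708 = 0.0011861603
  55–64: (15764/34845)²·(1−2629/15764)·56.79/2629 = 0.0036838068
  → Var(ȳ_str) = 0.014218046.
Var(ȳ_srs) = (1 − 5043/34845)·147.7/5043 = 0.02504935.
deff = 0.014218046 / 0.02504935 = 0.5676.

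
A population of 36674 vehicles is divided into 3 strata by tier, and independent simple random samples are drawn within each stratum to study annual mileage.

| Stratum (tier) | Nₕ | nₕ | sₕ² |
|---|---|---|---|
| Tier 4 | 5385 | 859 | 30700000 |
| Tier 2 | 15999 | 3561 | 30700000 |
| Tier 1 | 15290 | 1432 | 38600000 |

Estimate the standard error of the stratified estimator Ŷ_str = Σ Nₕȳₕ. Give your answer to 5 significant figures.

2.8807 × 10^6

Var(Ŷ_str) = Σₕ Nₕ²(1 − fₕ)sₕ²/nₕ.
Tier 4: 5385²·(1 − 859/5385)·30700000/859 = 8.7105478 × 10^11.
Tier 2: 15999²·(1 − 3561/15999)·30700000/3561 = 1.7155753 × 10^12.
Tier 1: 15290²·(1 − 1432/15290)·38600000/1432 = 5.7115282 × 10^12.
Sum = 8.2981583 × 10^12.
SE = √(8.2981583 × 10^12) = 2.8807 × 10^6.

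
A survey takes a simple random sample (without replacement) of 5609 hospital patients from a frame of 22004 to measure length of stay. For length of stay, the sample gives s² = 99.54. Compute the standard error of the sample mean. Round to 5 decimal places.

0.11499

Under SRS without replacement, Var(ȳ) = (1 − f)·s²/n with f = n/N = 5609/22004 = 0.25490820.
Var(ȳ) = (1 − 0.25490820)·99.54/5609 = 0.74509180·0.017746479 = 0.013222756.
SE(ȳ) = √(0.013222756) = 0.11499.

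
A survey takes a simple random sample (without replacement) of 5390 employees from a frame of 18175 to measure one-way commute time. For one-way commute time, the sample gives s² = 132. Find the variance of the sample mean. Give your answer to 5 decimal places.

0.01723

Under SRS without replacement, Var(ȳ) = (1 − f)·s²/n with f = n/N = 5390/18175 = 0.29656121.
Var(ȳ) = (1 − 0.29656121)·132/5390 = 0.70343879·0.024489796 = 0.017227072.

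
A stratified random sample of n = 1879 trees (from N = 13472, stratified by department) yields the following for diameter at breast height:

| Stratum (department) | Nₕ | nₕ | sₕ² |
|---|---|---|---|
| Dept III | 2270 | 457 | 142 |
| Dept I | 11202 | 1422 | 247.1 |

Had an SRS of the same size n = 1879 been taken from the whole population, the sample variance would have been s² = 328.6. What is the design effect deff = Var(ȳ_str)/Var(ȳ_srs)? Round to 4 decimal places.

Var(ȳ_str) = Σ Wₕ²(1−fₕ)sₕ²/nₕ with Wₕ = Nₕ/13472:
  Dept III: (2270/13472)²·(1−457/2270)·142/457 = 0.0070458218
  Dept I: (11202/13472)²·(1−1422/11202)·247.1/1422 = 0.10489226
  → Var(ȳ_str) = 0.11193808.
Var(ȳ_srs) = (1 − 1879/13472)·328.6/1879 = 0.15048893.
deff = 0.11193808 / 0.15048893 = 0.7438.

0.7438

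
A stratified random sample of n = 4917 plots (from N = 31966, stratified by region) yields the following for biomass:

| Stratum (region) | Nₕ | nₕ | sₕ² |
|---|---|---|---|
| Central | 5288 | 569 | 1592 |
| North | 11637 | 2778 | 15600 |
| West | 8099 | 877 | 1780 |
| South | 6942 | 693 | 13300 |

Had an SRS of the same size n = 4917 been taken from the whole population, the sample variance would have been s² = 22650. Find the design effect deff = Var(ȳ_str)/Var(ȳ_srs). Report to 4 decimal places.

Var(ȳ_str) = Σ Wₕ²(1−fₕ)sₕ²/nₕ with Wₕ = Nₕ/31966:
  Central: (5288/31966)²·(1−569/5288)·1592/569 = 0.068327516
  North: (11637/31966)²·(1−2778/11637)·15600/2778 = 0.56655425
  West: (8099/31966)²·(1−877/8099)·1780/877 = 0.11618036
  South: (6942/31966)²·(1−693/6942)·13300/693 = 0.8147736
  → Var(ȳ_str) = 1.5658357.
Var(ȳ_srs) = (1 − 4917/31966)·22650/4917 = 3.897902.
deff = 1.5658357 / 3.897902 = 0.4017.

0.4017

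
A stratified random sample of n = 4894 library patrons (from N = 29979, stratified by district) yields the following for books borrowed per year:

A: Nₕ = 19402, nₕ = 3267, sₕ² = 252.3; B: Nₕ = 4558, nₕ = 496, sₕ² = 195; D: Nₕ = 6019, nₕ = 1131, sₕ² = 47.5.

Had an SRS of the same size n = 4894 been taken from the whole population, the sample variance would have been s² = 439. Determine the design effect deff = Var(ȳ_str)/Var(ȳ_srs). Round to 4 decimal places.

Var(ȳ_str) = Σ Wₕ²(1−fₕ)sₕ²/nₕ with Wₕ = Nₕ/29979:
  A: (19402/29979)²·(1−3267/19402)·252.3/3267 = 0.026899816
  B: (4558/29979)²·(1−496/4558)·195/496 = 0.0080990278
  D: (6019/29979)²·(1−1131/6019)·47.5/1131 = 0.0013748403
  → Var(ȳ_str) = 0.036373684.
Var(ȳ_srs) = (1 − 4894/29979)·439/4894 = 0.075058092.
deff = 0.036373684 / 0.075058092 = 0.4846.

0.4846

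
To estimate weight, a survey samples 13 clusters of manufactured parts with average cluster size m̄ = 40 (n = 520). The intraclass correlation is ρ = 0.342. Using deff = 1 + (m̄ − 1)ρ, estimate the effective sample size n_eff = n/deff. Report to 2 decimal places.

36.27

deff = 1 + (40 − 1)·0.342 = 1 + 13.338 = 14.338.
n_eff = 520 / 14.338 = 36.27.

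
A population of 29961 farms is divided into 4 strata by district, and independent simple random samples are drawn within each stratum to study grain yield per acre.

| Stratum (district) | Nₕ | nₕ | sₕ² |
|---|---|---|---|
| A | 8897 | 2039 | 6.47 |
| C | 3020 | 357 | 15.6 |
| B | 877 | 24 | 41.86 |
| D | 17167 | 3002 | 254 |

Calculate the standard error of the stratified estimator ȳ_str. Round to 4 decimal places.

Var(ȳ_str) = Σₕ Wₕ²(1 − fₕ)sₕ²/nₕ with Wₕ = Nₕ/N, N = 29961.
A: Wₕ = 0.29695271; term = 0.29695271²·(1 − 0.22917837)·6.47/2039 = 2.156828 × 10^-4.
C: Wₕ = 0.10079770; term = 0.10079770²·(1 − 0.11821192)·15.6/357 = 3.9149109 × 10^-4.
B: Wₕ = 0.02927139; term = 0.02927139²·(1 − 0.02736602)·41.86/24 = 0.00145353.
D: Wₕ = 0.57297820; term = 0.57297820²·(1 − 0.17487039)·254/3002 = 0.022920358.
Sum = 0.024981062.
SE = √(0.024981062) = 0.1581.

0.1581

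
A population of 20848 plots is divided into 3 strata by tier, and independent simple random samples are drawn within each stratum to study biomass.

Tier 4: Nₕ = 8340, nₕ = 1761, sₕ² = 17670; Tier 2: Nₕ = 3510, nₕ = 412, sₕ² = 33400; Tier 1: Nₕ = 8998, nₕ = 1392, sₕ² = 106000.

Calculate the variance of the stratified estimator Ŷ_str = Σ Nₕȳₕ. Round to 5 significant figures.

Var(Ŷ_str) = Σₕ Nₕ²(1 − fₕ)sₕ²/nₕ.
Tier 4: 8340²·(1 − 1761/8340)·17670/1761 = 5.5055807 × 10^8.
Tier 2: 3510²·(1 − 412/3510)·33400/412 = 8.8153139 × 10^8.
Tier 1: 8998²·(1 − 1392/8998)·106000/1392 = 5.2115744 × 10^9.
Sum = 6.6436639 × 10^9.

6.6437 × 10^9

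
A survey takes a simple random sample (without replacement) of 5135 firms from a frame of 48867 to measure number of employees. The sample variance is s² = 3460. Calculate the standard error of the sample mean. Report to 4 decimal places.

0.7765

Under SRS without replacement, Var(ȳ) = (1 − f)·s²/n with f = n/N = 5135/48867 = 0.10508114.
Var(ȳ) = (1 − 0.10508114)·3460/5135 = 0.89491886·0.67380721 = 0.60300278.
SE(ȳ) = √(0.60300278) = 0.7765.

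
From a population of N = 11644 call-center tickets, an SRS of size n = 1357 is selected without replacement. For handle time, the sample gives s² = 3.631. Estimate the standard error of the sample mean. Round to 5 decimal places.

0.04862

Under SRS without replacement, Var(ȳ) = (1 − f)·s²/n with f = n/N = 1357/11644 = 0.11654071.
Var(ȳ) = (1 − 0.11654071)·3.631/1357 = 0.88345929·0.0026757553 = 0.0023639209.
SE(ȳ) = √(0.0023639209) = 0.04862.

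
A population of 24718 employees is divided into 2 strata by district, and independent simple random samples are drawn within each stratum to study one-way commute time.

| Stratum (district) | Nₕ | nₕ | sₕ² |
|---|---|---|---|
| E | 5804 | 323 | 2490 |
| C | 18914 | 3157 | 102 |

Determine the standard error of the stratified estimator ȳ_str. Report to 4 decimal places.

Var(ȳ_str) = Σₕ Wₕ²(1 − fₕ)sₕ²/nₕ with Wₕ = Nₕ/N, N = 24718.
E: Wₕ = 0.23480864; term = 0.23480864²·(1 − 0.05565127)·2490/323 = 0.40138152.
C: Wₕ = 0.76519136; term = 0.76519136²·(1 − 0.16691340)·102/3157 = 0.015759987.
Sum = 0.41714151.
SE = √(0.41714151) = 0.6459.

0.6459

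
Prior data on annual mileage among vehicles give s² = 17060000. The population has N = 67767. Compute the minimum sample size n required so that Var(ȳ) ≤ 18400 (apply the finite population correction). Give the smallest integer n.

Without fpc, n₀ = s²/D = 17060000/18400 = 927.1739.
With fpc, (1 − n/N)·s²/n ≤ D requires n ≥ n₀/(1 + n₀/N) = 927.1739/(1 + 927.1739/67767) = 914.6597.
Rounding up, n = 915.

915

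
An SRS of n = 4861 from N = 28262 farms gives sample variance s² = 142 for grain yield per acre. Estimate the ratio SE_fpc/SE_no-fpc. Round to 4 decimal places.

f = n/N = 4861/28262 = 0.17199774.
SE_no-fpc = √(s²/n) = 0.17091547; SE_fpc = √((1−f)s²/n) = 0.15552389.
Ratio = √(1−f) = 0.90994630.

0.9099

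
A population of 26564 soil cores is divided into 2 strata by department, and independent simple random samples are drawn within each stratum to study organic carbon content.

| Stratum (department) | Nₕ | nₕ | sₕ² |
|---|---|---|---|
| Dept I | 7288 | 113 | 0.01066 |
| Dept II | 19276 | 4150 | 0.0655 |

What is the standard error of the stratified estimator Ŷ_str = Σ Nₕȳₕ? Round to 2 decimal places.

97.65

Var(Ŷ_str) = Σₕ Nₕ²(1 − fₕ)sₕ²/nₕ.
Dept I: 7288²·(1 − 113/7288)·0.01066/113 = 4932.9763.
Dept II: 19276²·(1 − 4150/19276)·0.0655/4150 = 4601.8686.
Sum = 9534.8449.
SE = √(9534.8449) = 97.65.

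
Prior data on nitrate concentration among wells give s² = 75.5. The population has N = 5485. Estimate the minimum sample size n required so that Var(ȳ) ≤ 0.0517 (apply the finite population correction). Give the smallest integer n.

1154

Without fpc, n₀ = s²/D = 75.5/0.0517 = 1460.3482.
With fpc, (1 − n/N)·s²/n ≤ D requires n ≥ n₀/(1 + n₀/N) = 1460.3482/(1 + 1460.3482/5485) = 1153.2913.
Rounding up, n = 1154.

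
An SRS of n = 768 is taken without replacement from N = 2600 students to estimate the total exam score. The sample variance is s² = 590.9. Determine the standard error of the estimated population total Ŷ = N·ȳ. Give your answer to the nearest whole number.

Var(Ŷ) = N²·Var(ȳ) = N²·(1 − n/N)·s²/n.
f = 768/2600 = 0.29538462; Var(ȳ) = 0.70461538·590.9/768 = 0.54213181.
Var(Ŷ) = 2600² · 0.54213181 = 3.664811 × 10^6.
SE(Ŷ) = √(3.664811 × 10^6) = 1914.

1914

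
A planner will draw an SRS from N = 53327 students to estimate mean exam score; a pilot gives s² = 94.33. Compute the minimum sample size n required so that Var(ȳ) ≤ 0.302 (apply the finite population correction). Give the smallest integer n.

Without fpc, n₀ = s²/D = 94.33/0.302 = 312.3510.
With fpc, (1 − n/N)·s²/n ≤ D requires n ≥ n₀/(1 + n₀/N) = 312.3510/(1 + 312.3510/53327) = 310.5321.
Rounding up, n = 311.

311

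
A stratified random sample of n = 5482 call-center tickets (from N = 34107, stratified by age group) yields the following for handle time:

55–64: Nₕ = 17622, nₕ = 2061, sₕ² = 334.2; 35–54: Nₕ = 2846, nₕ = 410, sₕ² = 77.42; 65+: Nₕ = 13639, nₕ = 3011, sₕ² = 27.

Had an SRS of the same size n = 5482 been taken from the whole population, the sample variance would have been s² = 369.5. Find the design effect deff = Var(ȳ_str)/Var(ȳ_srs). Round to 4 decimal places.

0.7154

Var(ȳ_str) = Σ Wₕ²(1−fₕ)sₕ²/nₕ with Wₕ = Nₕ/34107:
  55–64: (17622/34107)²·(1−2061/17622)·334.2/2061 = 0.038223822
  35–54: (2846/34107)²·(1−410/2846)·77.42/410 = 0.0011253677
  65+: (13639/34107)²·(1−3011/13639)·27/3011 = 0.0011173778
  → Var(ȳ_str) = 0.040466568.
Var(ȳ_srs) = (1 − 5482/34107)·369.5/5482 = 0.056568855.
deff = 0.040466568 / 0.056568855 = 0.7154.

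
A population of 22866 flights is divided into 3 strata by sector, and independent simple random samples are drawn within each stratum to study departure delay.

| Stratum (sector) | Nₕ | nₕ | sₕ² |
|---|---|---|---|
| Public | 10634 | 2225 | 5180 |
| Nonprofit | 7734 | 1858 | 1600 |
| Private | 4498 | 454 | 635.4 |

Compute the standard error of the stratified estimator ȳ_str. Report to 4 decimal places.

Var(ȳ_str) = Σₕ Wₕ²(1 − fₕ)sₕ²/nₕ with Wₕ = Nₕ/N, N = 22866.
Public: Wₕ = 0.46505729; term = 0.46505729²·(1 − 0.20923453)·5180/2225 = 0.3981625.
Nonprofit: Wₕ = 0.33823144; term = 0.33823144²·(1 − 0.24023791)·1600/1858 = 0.074847936.
Private: Wₕ = 0.19671127; term = 0.19671127²·(1 − 0.10093375)·635.4/454 = 0.0486902.
Sum = 0.52170064.
SE = √(0.52170064) = 0.7223.

0.7223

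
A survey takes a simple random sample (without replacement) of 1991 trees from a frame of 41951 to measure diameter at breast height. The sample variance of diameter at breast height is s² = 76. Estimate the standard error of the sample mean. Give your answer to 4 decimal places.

Under SRS without replacement, Var(ȳ) = (1 − f)·s²/n with f = n/N = 1991/41951 = 0.04746013.
Var(ȳ) = (1 − 0.04746013)·76/1991 = 0.95253987·0.038171773 = 0.036360136.
SE(ȳ) = √(0.036360136) = 0.1907.

0.1907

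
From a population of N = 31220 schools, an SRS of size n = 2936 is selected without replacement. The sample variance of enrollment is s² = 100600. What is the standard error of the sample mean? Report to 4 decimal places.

5.5715

Under SRS without replacement, Var(ȳ) = (1 − f)·s²/n with f = n/N = 2936/31220 = 0.09404228.
Var(ȳ) = (1 − 0.09404228)·100600/2936 = 0.90595772·34.264305 = 31.042012.
SE(ȳ) = √(31.042012) = 5.5715.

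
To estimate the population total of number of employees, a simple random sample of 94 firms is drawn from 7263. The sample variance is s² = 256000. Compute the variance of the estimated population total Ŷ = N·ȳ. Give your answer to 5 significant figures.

Var(Ŷ) = N²·Var(ȳ) = N²·(1 − n/N)·s²/n.
f = 94/7263 = 0.01294231; Var(ȳ) = 0.98705769·256000/94 = 2688.1571.
Var(Ŷ) = 7263² · 2688.1571 = 1.4180343 × 10^11.

1.4180 × 10^11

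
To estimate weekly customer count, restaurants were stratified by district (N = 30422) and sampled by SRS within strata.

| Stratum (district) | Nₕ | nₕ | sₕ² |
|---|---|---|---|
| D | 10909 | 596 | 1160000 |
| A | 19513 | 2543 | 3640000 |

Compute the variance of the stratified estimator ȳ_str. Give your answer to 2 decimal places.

748.73

Var(ȳ_str) = Σₕ Wₕ²(1 − fₕ)sₕ²/nₕ with Wₕ = Nₕ/N, N = 30422.
D: Wₕ = 0.35858918; term = 0.35858918²·(1 − 0.05463379)·1160000/596 = 236.59533.
A: Wₕ = 0.64141082; term = 0.64141082²·(1 − 0.13032337)·3640000/2543 = 512.1361.
Sum = 748.73143.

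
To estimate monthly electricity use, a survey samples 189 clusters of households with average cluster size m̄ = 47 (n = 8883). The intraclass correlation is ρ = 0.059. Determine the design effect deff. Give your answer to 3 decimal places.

deff = 1 + (47 − 1)·0.059 = 1 + 2.714 = 3.714.

3.714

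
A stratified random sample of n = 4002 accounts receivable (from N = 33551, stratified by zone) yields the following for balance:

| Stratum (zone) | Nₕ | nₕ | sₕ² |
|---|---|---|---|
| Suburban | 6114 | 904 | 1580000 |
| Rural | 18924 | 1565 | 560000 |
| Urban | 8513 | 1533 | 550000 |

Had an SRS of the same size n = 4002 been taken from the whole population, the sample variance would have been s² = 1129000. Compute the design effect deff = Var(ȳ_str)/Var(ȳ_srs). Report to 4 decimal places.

Var(ȳ_str) = Σ Wₕ²(1−fₕ)sₕ²/nₕ with Wₕ = Nₕ/33551:
  Suburban: (6114/33551)²·(1−904/6114)·1580000/904 = 49.458493
  Rural: (18924/33551)²·(1−1565/18924)·560000/1565 = 104.42402
  Urban: (8513/33551)²·(1−1533/8513)·550000/1533 = 18.93859
  → Var(ȳ_str) = 172.8211.
Var(ȳ_srs) = (1 − 4002/33551)·1129000/4002 = 248.45868.
deff = 172.8211 / 248.45868 = 0.6956.

0.6956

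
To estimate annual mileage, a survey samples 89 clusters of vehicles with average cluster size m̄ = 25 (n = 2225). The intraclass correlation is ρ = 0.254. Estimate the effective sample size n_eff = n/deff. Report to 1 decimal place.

313.6

deff = 1 + (25 − 1)·0.254 = 1 + 6.096 = 7.096.
n_eff = 2225 / 7.096 = 313.6.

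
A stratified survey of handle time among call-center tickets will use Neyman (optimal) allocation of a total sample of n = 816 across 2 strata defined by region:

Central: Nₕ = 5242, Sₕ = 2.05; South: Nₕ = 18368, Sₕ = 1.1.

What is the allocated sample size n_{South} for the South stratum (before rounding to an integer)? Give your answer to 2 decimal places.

532.69

Neyman allocation: nₕ = n·NₕSₕ / Σⱼ NⱼSⱼ.
Σ NⱼSⱼ = 5242·2.05 + 18368·1.1 = 30950.9.
n_{South} = 816·18368·1.1 / 30950.9 = 532.69.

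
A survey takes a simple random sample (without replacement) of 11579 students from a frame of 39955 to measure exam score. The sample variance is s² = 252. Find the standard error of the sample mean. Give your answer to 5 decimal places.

0.12432

Under SRS without replacement, Var(ȳ) = (1 − f)·s²/n with f = n/N = 11579/39955 = 0.28980103.
Var(ȳ) = (1 − 0.28980103)·252/11579 = 0.71019897·0.021763537 = 0.015456442.
SE(ȳ) = √(0.015456442) = 0.12432.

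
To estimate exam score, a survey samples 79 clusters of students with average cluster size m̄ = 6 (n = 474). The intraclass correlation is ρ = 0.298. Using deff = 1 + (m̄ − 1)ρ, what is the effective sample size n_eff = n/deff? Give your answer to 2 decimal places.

190.36

deff = 1 + (6 − 1)·0.298 = 1 + 1.49 = 2.49.
n_eff = 474 / 2.49 = 190.36.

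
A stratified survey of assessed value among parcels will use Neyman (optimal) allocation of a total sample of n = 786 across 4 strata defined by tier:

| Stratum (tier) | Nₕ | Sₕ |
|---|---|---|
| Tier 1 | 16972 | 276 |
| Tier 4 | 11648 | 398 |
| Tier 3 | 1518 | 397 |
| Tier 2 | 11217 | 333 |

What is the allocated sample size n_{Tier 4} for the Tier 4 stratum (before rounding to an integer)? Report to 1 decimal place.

266.8

Neyman allocation: nₕ = n·NₕSₕ / Σⱼ NⱼSⱼ.
Σ NⱼSⱼ = 16972·276 + 11648·398 + 1518·397 + 11217·333 = 1.3658083 × 10^7.
n_{Tier 4} = 786·11648·398 / (1.3658083 × 10^7) = 266.8.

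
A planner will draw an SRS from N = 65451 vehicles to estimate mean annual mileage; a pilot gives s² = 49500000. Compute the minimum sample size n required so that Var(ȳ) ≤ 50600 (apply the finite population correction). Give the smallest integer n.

964

Without fpc, n₀ = s²/D = 49500000/50600 = 978.2609.
With fpc, (1 − n/N)·s²/n ≤ D requires n ≥ n₀/(1 + n₀/N) = 978.2609/(1 + 978.2609/65451) = 963.8547.
Rounding up, n = 964.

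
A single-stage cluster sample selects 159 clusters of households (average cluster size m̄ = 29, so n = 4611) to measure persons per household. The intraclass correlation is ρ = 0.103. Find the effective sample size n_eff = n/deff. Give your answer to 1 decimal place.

1187.2

deff = 1 + (29 − 1)·0.103 = 1 + 2.884 = 3.884.
n_eff = 4611 / 3.884 = 1187.2.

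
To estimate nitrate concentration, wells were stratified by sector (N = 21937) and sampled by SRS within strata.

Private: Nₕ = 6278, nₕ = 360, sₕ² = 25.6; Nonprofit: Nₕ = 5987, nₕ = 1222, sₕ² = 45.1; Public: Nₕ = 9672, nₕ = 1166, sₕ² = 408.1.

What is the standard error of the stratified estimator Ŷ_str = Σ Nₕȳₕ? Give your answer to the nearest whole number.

Var(Ŷ_str) = Σₕ Nₕ²(1 − fₕ)sₕ²/nₕ.
Private: 6278²·(1 − 360/6278)·25.6/360 = 2.6420056 × 10^6.
Nonprofit: 5987²·(1 − 1222/5987)·45.1/1222 = 1.0528767 × 10^6.
Public: 9672²·(1 − 1166/9672)·408.1/1166 = 2.8794511 × 10^7.
Sum = 3.2489393 × 10^7.
SE = √(3.2489393 × 10^7) = 5700.

5700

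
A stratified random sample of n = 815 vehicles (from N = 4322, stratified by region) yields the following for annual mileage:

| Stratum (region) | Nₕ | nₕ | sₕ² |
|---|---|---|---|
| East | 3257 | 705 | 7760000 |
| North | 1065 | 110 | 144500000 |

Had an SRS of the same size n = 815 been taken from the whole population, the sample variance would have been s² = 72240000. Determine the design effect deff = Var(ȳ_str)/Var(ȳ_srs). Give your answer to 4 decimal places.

Var(ȳ_str) = Σ Wₕ²(1−fₕ)sₕ²/nₕ with Wₕ = Nₕ/4322:
  East: (3257/4322)²·(1−705/3257)·7760000/705 = 4897.8052
  North: (1065/4322)²·(1−110/1065)·144500000/110 = 71525.123
  → Var(ȳ_str) = 76422.928.
Var(ȳ_srs) = (1 − 815/4322)·72240000/815 = 71923.553.
deff = 76422.928 / 71923.553 = 1.0626.

1.0626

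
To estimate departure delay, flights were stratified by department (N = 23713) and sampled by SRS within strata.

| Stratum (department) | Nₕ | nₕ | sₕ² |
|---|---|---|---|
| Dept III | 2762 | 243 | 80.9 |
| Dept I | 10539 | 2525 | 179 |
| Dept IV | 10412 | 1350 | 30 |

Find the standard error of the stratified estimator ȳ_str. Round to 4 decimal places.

Var(ȳ_str) = Σₕ Wₕ²(1 − fₕ)sₕ²/nₕ with Wₕ = Nₕ/N, N = 23713.
Dept III: Wₕ = 0.11647619; term = 0.11647619²·(1 − 0.08797972)·80.9/243 = 0.0041192779.
Dept I: Wₕ = 0.44443976; term = 0.44443976²·(1 − 0.23958630)·179/2525 = 0.010647984.
Dept IV: Wₕ = 0.43908405; term = 0.43908405²·(1 − 0.12965809)·30/1350 = 0.003728831.
Sum = 0.018496093.
SE = √(0.018496093) = 0.1360.

0.1360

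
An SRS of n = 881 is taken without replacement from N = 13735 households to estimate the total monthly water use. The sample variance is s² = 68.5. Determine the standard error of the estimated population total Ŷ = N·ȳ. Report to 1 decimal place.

Var(Ŷ) = N²·Var(ȳ) = N²·(1 − n/N)·s²/n.
f = 881/13735 = 0.06414270; Var(ȳ) = 0.93585730·68.5/881 = 0.072765295.
Var(Ŷ) = 13735² · 0.072765295 = 1.3727189 × 10^7.
SE(Ŷ) = √(1.3727189 × 10^7) = 3705.0.

3705.0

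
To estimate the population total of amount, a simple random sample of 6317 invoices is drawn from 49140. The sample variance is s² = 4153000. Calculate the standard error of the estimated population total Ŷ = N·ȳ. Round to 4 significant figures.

1.176 × 10^6

Var(Ŷ) = N²·Var(ȳ) = N²·(1 − n/N)·s²/n.
f = 6317/49140 = 0.12855108; Var(ȳ) = 0.87144892·4153000/6317 = 572.91869.
Var(Ŷ) = 49140² · 572.91869 = 1.3834494 × 10^12.
SE(Ŷ) = √(1.3834494 × 10^12) = 1.176 × 10^6.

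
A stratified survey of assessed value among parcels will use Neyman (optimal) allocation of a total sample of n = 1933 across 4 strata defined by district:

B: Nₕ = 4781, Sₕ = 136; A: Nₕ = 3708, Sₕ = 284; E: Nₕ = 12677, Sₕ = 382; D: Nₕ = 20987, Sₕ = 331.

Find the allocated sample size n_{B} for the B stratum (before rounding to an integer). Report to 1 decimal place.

Neyman allocation: nₕ = n·NₕSₕ / Σⱼ NⱼSⱼ.
Σ NⱼSⱼ = 4781·136 + 3708·284 + 12677·382 + 20987·331 = 1.3492599 × 10^7.
n_{B} = 1933·4781·136 / (1.3492599 × 10^7) = 93.2.

93.2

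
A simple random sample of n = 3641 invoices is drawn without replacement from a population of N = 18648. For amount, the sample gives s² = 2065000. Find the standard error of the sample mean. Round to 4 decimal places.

Under SRS without replacement, Var(ȳ) = (1 − f)·s²/n with f = n/N = 3641/18648 = 0.19524882.
Var(ȳ) = (1 − 0.19524882)·2065000/3641 = 0.80475118·567.15188 = 456.41615.
SE(ȳ) = √(456.41615) = 21.3639.

21.3639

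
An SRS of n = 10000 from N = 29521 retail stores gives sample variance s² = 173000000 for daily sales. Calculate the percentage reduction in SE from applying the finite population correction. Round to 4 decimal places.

18.6822

f = n/N = 10000/29521 = 0.33874191.
SE_no-fpc = √(s²/n) = 131.52946; SE_fpc = √((1−f)s²/n) = 106.95684.
Ratio = √(1−f) = 0.81317777. Reduction = 100·(1 − 0.81317777) = 18.6822%.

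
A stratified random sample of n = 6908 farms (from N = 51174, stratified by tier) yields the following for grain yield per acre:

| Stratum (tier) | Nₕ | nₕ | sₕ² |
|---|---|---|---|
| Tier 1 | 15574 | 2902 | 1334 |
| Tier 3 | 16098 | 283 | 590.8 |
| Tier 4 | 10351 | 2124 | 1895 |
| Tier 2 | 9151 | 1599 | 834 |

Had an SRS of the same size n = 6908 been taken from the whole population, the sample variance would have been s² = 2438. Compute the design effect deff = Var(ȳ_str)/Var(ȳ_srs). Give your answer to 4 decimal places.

0.9184

Var(ȳ_str) = Σ Wₕ²(1−fₕ)sₕ²/nₕ with Wₕ = Nₕ/51174:
  Tier 1: (15574/51174)²·(1−2902/15574)·1334/2902 = 0.034642165
  Tier 3: (16098/51174)²·(1−283/16098)·590.8/283 = 0.20295345
  Tier 4: (10351/51174)²·(1−2124/10351)·1895/2124 = 0.029012141
  Tier 2: (9151/51174)²·(1−1599/9151)·834/1599 = 0.01376415
  → Var(ȳ_str) = 0.28037191.
Var(ȳ_srs) = (1 − 6908/51174)·2438/6908 = 0.30528277.
deff = 0.28037191 / 0.30528277 = 0.9184.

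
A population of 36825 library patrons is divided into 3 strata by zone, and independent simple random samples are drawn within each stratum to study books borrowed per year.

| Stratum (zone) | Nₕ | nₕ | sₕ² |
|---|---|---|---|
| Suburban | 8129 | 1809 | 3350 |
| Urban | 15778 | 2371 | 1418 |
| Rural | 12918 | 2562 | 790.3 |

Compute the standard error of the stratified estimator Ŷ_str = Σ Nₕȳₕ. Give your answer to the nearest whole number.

Var(Ŷ_str) = Σₕ Nₕ²(1 − fₕ)sₕ²/nₕ.
Suburban: 8129²·(1 − 1809/8129)·3350/1809 = 9.5139407 × 10^7.
Urban: 15778²·(1 − 2371/15778)·1418/2371 = 1.2651099 × 10^8.
Rural: 12918²·(1 − 2562/12918)·790.3/2562 = 4.1266742 × 10^7.
Sum = 2.6291714 × 10^8.
SE = √(2.6291714 × 10^8) = 16215.

16215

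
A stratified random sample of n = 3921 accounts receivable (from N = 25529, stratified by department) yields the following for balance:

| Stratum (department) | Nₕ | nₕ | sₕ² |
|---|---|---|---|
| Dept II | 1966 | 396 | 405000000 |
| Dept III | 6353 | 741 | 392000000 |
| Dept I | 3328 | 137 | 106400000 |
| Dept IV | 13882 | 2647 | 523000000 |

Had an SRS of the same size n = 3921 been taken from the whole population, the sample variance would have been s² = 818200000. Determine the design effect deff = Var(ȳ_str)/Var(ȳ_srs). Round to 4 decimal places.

Var(ȳ_str) = Σ Wₕ²(1−fₕ)sₕ²/nₕ with Wₕ = Nₕ/25529:
  Dept II: (1966/25529)²·(1−396/1966)·405000000/396 = 4843.6795
  Dept III: (6353/25529)²·(1−741/6353)·392000000/741 = 28939.883
  Dept I: (3328/25529)²·(1−137/3328)·106400000/137 = 12655.042
  Dept IV: (13882/25529)²·(1−2647/13882)·523000000/2647 = 47283.025
  → Var(ȳ_str) = 93721.63.
Var(ȳ_srs) = (1 − 3921/25529)·818200000/3921 = 176621.43.
deff = 93721.63 / 176621.43 = 0.5306.

0.5306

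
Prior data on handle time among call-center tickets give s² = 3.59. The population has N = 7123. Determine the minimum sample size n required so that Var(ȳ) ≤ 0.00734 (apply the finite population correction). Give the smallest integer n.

458

Without fpc, n₀ = s²/D = 3.59/0.00734 = 489.1008.
With fpc, (1 − n/N)·s²/n ≤ D requires n ≥ n₀/(1 + n₀/N) = 489.1008/(1 + 489.1008/7123) = 457.6746.
Rounding up, n = 458.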